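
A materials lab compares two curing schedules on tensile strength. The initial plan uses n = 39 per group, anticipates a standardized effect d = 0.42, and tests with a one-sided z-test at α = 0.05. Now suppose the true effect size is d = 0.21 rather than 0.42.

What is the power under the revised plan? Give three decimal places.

With d = 0.21: δ = d·√(n/2) = 0.21 × √(39/2) = 0.9273. Critical value z_{0.05} = 1.645.
Revised power = Φ(δ − 1.645) = Φ(-0.718) = 0.2365.

Power ≈ 0.237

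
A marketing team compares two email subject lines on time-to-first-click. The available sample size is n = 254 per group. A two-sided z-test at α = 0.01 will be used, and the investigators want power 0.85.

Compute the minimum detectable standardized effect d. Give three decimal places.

d ≈ 0.321

Required noncentrality: δ = z_{0.005} + z_{0.15} = 2.576 + 1.036 = 3.612.
(Lower-tail contribution to power is negligible for δ > 0.)
δ = d·√(n/2) ⇒ d = δ/√(n/2) = 3.612/√(254/2) = 0.3205.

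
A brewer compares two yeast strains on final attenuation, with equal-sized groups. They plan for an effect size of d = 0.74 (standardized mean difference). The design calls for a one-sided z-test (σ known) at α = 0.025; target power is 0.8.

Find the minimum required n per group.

For power 0.8 need Φ(δ − z_{0.025}) = 0.8, so δ = z_{0.025} + z_{0.20} = 1.960 + 0.842 = 2.802.
δ = d·√(n/2) ⇒ n = 2(δ/d)² = 2 × (2.802 / 0.74)² = 28.67.
Rounding up, n = 29 per group.

n = 29 per group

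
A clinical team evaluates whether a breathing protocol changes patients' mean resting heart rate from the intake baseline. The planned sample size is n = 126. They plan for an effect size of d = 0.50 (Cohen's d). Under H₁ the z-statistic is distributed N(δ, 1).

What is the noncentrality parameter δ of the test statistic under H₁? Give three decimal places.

δ ≈ 5.612

The noncentrality parameter scales effect size by the design's sample-size factor: δ = d·√n = 0.50 × √126 = 5.6125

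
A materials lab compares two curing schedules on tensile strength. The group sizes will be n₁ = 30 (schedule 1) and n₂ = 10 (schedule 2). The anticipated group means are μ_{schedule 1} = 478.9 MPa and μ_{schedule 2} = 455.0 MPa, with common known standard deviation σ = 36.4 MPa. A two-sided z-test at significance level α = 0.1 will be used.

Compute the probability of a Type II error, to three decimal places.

Standardized effect: d = |μ_{schedule 1} − μ_{schedule 2}| / σ = |478.9 − 455.0| / 36.4 = 0.6566
Noncentrality parameter: δ = d / √(1/n₁ + 1/n₂) = 0.6566 / √(1/30 + 1/10) = 1.7982
Critical value for a two-sided test at α = 0.1: z_{α/2} = 1.645.
Power = Φ(δ − 1.645) + Φ(−δ − 1.645) = Φ(0.153) + Φ(-3.443) = 0.5609 + 0.0003 = 0.5612.
Type II error: β = 1 − power = 1 − 0.5612 = 0.4388.

β ≈ 0.439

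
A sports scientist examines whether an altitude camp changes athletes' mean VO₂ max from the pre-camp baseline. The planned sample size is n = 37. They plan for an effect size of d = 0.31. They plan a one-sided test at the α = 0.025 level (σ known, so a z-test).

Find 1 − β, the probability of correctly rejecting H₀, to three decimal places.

Power ≈ 0.470

Noncentrality parameter: δ = d·√n = 0.31 × √37 = 1.8857
One-sided α = 0.025 → critical value z_{0.025} = 1.960.
Power = P(Z > 1.960 − δ) = Φ(-0.074) = 0.4704.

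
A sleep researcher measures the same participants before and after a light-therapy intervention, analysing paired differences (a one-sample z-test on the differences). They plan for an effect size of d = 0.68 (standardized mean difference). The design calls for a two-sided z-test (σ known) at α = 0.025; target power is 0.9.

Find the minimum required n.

n = 27

For power 0.9 need Φ(δ − z_{0.0125}) = 0.9, so δ = z_{0.0125} + z_{0.10} = 2.241 + 1.282 = 3.523.
(The Φ(−δ − z_{α/2}) term is vanishingly small for δ > 0 and is dropped in the standard sample-size formula.)
δ = d·√n ⇒ n = (δ/d)² = (3.523 / 0.68)² = 26.84.
Round up to the next whole unit.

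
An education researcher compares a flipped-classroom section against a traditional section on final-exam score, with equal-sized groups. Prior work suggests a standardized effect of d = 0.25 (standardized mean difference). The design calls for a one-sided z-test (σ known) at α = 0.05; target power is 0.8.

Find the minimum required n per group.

Set Φ(δ − 1.645) = 0.8; then δ − 1.645 = Φ⁻¹(0.8) = 0.842, giving δ = 2.486.
δ = d·√(n/2) ⇒ n = 2(δ/d)² = 2 × (2.486 / 0.25)² = 197.84.
Rounding up, n = 198 per group.

n = 198 per group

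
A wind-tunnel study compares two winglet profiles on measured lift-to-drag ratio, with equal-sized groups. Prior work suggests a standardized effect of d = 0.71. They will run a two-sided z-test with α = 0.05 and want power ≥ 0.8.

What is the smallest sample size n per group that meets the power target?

Set Φ(δ − 1.960) = 0.8; then δ − 1.960 = Φ⁻¹(0.8) = 0.842, giving δ = 2.802.
(Ignoring the negligible lower-tail rejection probability gives the usual closed-form inversion.)
δ = d·√(n/2) ⇒ n = 2(δ/d)² = 2 × (2.802 / 0.71)² = 31.14.
Rounding up, n = 32 per group.

n = 32 per group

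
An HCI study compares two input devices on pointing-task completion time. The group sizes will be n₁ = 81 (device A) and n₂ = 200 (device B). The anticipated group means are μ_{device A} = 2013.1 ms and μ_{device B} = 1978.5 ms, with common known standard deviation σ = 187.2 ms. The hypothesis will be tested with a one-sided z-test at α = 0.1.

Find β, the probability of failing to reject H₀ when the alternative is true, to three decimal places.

Standardized effect: d = |μ_{device A} − μ_{device B}| / σ = |2013.1 − 1978.5| / 187.2 = 0.1848
Noncentrality parameter: δ = d / √(1/n₁ + 1/n₂) = 0.1848 / √(1/81 + 1/200) = 1.4034
Critical value for a one-sided test at α = 0.1: z_α = 1.282.
Power = Φ(δ − 1.282) = Φ(0.122) = 0.5485.
Type II error: β = 1 − power = 1 − 0.5485 = 0.4515.

β ≈ 0.452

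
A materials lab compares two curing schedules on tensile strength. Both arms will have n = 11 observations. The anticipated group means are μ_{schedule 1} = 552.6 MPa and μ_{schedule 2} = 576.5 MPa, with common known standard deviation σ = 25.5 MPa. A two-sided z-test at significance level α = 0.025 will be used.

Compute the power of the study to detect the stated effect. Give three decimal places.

Power ≈ 0.483

Standardized effect: d = |μ_{schedule 1} − μ_{schedule 2}| / σ = |552.6 − 576.5| / 25.5 = 0.9373
Noncentrality parameter: δ = d·√(n/2) = 0.9373 × √(11/2) = 2.1981
Critical value for a two-sided test at α = 0.025: z_{α/2} = 2.241.
Power = Φ(δ − 2.241) + Φ(−δ − 2.241) = Φ(-0.043) + Φ(-4.439) = 0.4827 + 0.0000 = 0.4827.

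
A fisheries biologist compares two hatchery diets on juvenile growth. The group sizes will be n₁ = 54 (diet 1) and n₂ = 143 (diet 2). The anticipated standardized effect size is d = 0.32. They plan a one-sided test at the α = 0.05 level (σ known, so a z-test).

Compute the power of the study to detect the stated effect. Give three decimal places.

Noncentrality parameter: δ = d / √(1/n₁ + 1/n₂) = 0.32 / √(1/54 + 1/143) = 2.0035
Critical value for a one-sided test at α = 0.05: z_α = 1.645.
Power = P(Z > 1.645 − δ) = Φ(0.359) = 0.6401.

Power ≈ 0.640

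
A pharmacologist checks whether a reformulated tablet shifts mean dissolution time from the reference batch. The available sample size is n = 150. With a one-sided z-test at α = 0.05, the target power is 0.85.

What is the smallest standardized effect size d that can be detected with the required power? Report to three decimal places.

d ≈ 0.219

Need Φ(δ − 1.645) = 0.85, so δ = 1.645 + 1.036 = 2.681.
δ = d·√n ⇒ d = δ/√n = 2.681/√150 = 0.2189.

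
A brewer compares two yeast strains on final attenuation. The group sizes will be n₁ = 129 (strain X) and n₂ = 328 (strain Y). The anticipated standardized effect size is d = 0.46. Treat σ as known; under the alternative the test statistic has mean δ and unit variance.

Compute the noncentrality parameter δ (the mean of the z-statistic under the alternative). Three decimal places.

δ ≈ 4.426

δ = d / √(1/n₁ + 1/n₂) = 0.46 / √(1/129 + 1/328) = 4.4262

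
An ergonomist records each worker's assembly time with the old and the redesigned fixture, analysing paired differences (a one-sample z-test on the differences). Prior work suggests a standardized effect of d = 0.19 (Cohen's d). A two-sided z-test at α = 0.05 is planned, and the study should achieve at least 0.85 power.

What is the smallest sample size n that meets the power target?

For power 0.85 need Φ(δ − z_{0.025}) = 0.85, so δ = z_{0.025} + z_{0.15} = 1.960 + 1.036 = 2.996.
(The Φ(−δ − z_{α/2}) term is vanishingly small for δ > 0 and is dropped in the standard sample-size formula.)
δ = d·√n ⇒ n = (δ/d)² = (2.996 / 0.19)² = 248.71.
Round up to the next whole unit.

n = 249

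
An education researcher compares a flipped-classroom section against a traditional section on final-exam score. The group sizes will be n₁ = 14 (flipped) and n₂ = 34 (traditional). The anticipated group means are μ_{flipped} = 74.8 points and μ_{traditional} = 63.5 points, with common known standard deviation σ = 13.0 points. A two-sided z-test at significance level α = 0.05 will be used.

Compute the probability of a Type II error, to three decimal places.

β ≈ 0.218

Standardized effect: d = |μ_{flipped} − μ_{traditional}| / σ = |74.8 − 63.5| / 13.0 = 0.8692
Noncentrality parameter: δ = d / √(1/n₁ + 1/n₂) = 0.8692 / √(1/14 + 1/34) = 2.7373
Critical value for a two-sided test at α = 0.05: z_{α/2} = 1.960.
Power = Φ(δ − 1.960) + Φ(−δ − 1.960) = Φ(0.777) + Φ(-4.697) = 0.7815 + 0.0000 = 0.7815.
Type II error: β = 1 − power = 1 − 0.7815 = 0.2185.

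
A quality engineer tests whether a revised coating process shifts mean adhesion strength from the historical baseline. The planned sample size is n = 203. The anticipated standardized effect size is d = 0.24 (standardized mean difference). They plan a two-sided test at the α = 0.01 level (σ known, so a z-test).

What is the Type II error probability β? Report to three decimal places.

Noncentrality parameter: δ = d·√n = 0.24 × √203 = 3.4195
Two-sided α = 0.01 → critical value z_{0.005} = 2.576.
Power = Φ(δ − 2.576) + Φ(−δ − 2.576) = Φ(0.844) + Φ(-5.995) = 0.8006 + 0.0000 = 0.8006.
Type II error: β = 1 − power = 1 − 0.8006 = 0.1994.

β ≈ 0.199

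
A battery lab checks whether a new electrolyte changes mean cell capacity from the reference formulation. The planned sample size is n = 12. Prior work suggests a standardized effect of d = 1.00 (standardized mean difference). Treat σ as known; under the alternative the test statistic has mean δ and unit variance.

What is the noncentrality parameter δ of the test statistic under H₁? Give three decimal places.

The noncentrality parameter scales effect size by the design's sample-size factor: δ = d·√n = 1.00 × √12 = 3.4641

δ ≈ 3.464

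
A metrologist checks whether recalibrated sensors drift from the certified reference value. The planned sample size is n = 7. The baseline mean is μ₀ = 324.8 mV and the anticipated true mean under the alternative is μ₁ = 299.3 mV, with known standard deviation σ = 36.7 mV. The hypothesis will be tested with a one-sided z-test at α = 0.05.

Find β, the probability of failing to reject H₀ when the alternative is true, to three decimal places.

β ≈ 0.423

Standardized effect: d = |μ₁ − μ₀| / σ = |299.3 − 324.8| / 36.7 = 0.6948
Noncentrality parameter: δ = d·√n = 0.6948 × √7 = 1.8383
One-sided α = 0.05 → critical value z_{0.05} = 1.645.
Power = P(Z > 1.645 − δ) = Φ(0.193) = 0.5767.
Type II error: β = 1 − power = 1 − 0.5767 = 0.4233.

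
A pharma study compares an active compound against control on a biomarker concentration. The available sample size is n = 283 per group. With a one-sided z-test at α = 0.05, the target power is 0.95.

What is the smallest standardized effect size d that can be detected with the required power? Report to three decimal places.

Required noncentrality: δ = z_{0.05} + z_{0.05} = 1.645 + 1.645 = 3.290.
δ = d·√(n/2) ⇒ d = δ/√(n/2) = 3.290/√(283/2) = 0.2766.

d ≈ 0.277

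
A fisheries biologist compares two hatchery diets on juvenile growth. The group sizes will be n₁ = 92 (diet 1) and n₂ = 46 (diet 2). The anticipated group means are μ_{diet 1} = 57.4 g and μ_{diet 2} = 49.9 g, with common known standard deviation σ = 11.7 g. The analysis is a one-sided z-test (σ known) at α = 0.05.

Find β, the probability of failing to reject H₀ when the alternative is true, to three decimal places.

β ≈ 0.028

Standardized effect: d = |μ_{diet 1} − μ_{diet 2}| / σ = |57.4 − 49.9| / 11.7 = 0.6410
Noncentrality parameter: δ = d / √(1/n₁ + 1/n₂) = 0.6410 / √(1/92 + 1/46) = 3.5498
One-sided α = 0.05 → critical value z_{0.05} = 1.645.
Power = Φ(δ − 1.645) = Φ(1.905) = 0.9716.
Type II error: β = 1 − power = 1 − 0.9716 = 0.0284.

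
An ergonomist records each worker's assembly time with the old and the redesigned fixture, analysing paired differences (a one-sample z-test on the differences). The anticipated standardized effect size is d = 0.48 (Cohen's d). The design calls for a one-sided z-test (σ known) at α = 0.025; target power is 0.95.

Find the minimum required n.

For power 0.95 need Φ(δ − z_{0.025}) = 0.95, so δ = z_{0.025} + z_{0.05} = 1.960 + 1.645 = 3.605.
δ = d·√n ⇒ n = (δ/d)² = (3.605 / 0.48)² = 56.40.
Rounding up, n = 57.

n = 57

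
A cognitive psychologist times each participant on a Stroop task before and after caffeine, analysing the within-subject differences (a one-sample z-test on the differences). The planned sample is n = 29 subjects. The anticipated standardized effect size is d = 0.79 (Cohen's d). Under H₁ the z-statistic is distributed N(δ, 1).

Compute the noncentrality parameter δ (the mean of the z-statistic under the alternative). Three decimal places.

The noncentrality parameter scales effect size by the design's sample-size factor: δ = d·√n = 0.79 × √29 = 4.2543

δ ≈ 4.254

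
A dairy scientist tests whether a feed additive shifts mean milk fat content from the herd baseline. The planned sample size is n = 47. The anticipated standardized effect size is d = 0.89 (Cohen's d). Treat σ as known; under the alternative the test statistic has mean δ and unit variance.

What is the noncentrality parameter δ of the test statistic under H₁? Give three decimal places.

δ ≈ 6.102

δ = d·√n = 0.89 × √47 = 6.1015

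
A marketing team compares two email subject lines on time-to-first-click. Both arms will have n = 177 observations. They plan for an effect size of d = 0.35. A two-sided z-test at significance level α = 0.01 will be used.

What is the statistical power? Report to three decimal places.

Noncentrality parameter: δ = d·√(n/2) = 0.35 × √(177/2) = 3.2926
Two-sided α = 0.01 → critical value z_{0.005} = 2.576.
Power = Φ(δ − 2.576) + Φ(−δ − 2.576) = Φ(0.717) + Φ(-5.868) = 0.7632 + 0.0000 = 0.7632.

Power ≈ 0.763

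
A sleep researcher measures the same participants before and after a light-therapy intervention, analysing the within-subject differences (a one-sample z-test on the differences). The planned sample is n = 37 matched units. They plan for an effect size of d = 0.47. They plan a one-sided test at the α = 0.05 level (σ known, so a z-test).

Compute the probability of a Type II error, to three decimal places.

β ≈ 0.112

Noncentrality parameter: δ = d·√n = 0.47 × √37 = 2.8589
Critical value for a one-sided test at α = 0.05: z_α = 1.645.
Power = P(Z > 1.645 − δ) = Φ(1.214) = 0.8876.
Type II error: β = 1 − power = 1 − 0.8876 = 0.1124.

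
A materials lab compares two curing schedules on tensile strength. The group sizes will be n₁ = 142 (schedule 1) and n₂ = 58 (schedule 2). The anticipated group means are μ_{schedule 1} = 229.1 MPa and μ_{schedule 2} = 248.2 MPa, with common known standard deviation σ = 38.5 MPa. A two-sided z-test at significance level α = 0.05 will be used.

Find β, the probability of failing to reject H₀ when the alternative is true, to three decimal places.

Standardized effect: d = |μ_{schedule 1} − μ_{schedule 2}| / σ = |229.1 − 248.2| / 38.5 = 0.4961
Noncentrality parameter: δ = d / √(1/n₁ + 1/n₂) = 0.4961 / √(1/142 + 1/58) = 3.1836
Critical value for a two-sided test at α = 0.05: z_{α/2} = 1.960.
Power = Φ(δ − 1.960) + Φ(−δ − 1.960) = Φ(1.224) + Φ(-5.144) = 0.8895 + 0.0000 = 0.8895.
Type II error: β = 1 − power = 1 − 0.8895 = 0.1105.

β ≈ 0.111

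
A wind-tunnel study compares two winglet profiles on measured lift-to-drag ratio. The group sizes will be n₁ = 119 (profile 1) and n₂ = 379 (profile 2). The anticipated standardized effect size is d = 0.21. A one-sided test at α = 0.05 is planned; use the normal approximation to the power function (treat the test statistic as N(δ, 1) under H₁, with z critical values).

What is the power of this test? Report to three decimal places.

Noncentrality parameter: δ = d / √(1/n₁ + 1/n₂) = 0.21 / √(1/119 + 1/379) = 1.9985
Critical value for a one-sided test at α = 0.05: z_α = 1.645.
Power = P(Z > 1.645 − δ) = Φ(0.354) = 0.6382.

Power ≈ 0.638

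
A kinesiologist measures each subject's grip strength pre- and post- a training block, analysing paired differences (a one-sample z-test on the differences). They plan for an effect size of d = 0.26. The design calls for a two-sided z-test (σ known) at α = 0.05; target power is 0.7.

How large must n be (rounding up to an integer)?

n = 92

For power 0.7 need Φ(δ − z_{0.025}) = 0.7, so δ = z_{0.025} + z_{0.30} = 1.960 + 0.524 = 2.484.
(Ignoring the negligible lower-tail rejection probability gives the usual closed-form inversion.)
δ = d·√n ⇒ n = (δ/d)² = (2.484 / 0.26)² = 91.30.
Rounding up, n = 92.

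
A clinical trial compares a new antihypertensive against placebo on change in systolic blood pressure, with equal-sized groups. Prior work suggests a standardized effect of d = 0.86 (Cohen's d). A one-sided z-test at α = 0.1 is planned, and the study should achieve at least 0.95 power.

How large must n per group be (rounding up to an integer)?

Set Φ(δ − 1.282) = 0.95; then δ − 1.282 = Φ⁻¹(0.95) = 1.645, giving δ = 2.926.
δ = d·√(n/2) ⇒ n = 2(δ/d)² = 2 × (2.926 / 0.86)² = 23.16.
Rounding up, n = 24 per group.

n = 24 per group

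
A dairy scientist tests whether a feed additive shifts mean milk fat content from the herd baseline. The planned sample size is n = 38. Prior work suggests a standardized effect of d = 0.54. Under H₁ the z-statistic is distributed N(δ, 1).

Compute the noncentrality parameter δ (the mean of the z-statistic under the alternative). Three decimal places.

The noncentrality parameter scales effect size by the design's sample-size factor: δ = d·√n = 0.54 × √38 = 3.3288

δ ≈ 3.329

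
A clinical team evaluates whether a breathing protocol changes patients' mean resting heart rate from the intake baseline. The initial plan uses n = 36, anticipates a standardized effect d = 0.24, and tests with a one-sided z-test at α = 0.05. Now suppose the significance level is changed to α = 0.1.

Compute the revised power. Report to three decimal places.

δ = d·√n = 0.24 × √36 = 1.4400 (unchanged). New critical value: z_{0.1} = 1.282.
Revised power = P(Z > 1.282 − δ) = Φ(0.158) = 0.5629.

Power ≈ 0.563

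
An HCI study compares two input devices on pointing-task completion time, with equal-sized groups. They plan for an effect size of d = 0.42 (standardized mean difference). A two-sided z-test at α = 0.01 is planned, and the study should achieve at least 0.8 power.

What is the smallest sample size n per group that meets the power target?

n = 133 per group

For power 0.8 need Φ(δ − z_{0.005}) = 0.8, so δ = z_{0.005} + z_{0.20} = 2.576 + 0.842 = 3.417.
(Ignoring the negligible lower-tail rejection probability gives the usual closed-form inversion.)
δ = d·√(n/2) ⇒ n = 2(δ/d)² = 2 × (3.417 / 0.42)² = 132.41.
Rounding up, n = 133 per group.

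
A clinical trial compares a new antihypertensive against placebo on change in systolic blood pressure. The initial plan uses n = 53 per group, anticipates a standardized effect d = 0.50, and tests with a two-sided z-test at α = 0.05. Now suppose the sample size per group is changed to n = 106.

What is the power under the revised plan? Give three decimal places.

Power ≈ 0.954

With n = 106 per group: δ = d·√(n/2) = 0.50 × √(106/2) = 3.6401. Critical value z_{0.025} = 1.960.
Revised power = Φ(δ − 1.960) + Φ(−δ − 1.960) = Φ(1.680) + Φ(-5.600) = 0.9535 + 0.0000 = 0.9535.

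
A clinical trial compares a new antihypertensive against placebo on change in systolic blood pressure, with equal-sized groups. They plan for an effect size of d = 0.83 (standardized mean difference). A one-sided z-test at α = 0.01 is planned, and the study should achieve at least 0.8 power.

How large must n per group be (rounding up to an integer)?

n = 30 per group

For power 0.8 need Φ(δ − z_{0.01}) = 0.8, so δ = z_{0.01} + z_{0.20} = 2.326 + 0.842 = 3.168.
δ = d·√(n/2) ⇒ n = 2(δ/d)² = 2 × (3.168 / 0.83)² = 29.14.
Round up to the next whole unit.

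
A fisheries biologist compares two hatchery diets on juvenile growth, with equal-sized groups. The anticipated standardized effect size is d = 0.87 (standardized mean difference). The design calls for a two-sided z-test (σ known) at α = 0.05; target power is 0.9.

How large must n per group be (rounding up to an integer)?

n = 28 per group

Set Φ(δ − 1.960) = 0.9; then δ − 1.960 = Φ⁻¹(0.9) = 1.282, giving δ = 3.242.
(For δ > 0 the lower-tail rejection region contributes negligibly to power, so the one-term inversion is standard.)
δ = d·√(n/2) ⇒ n = 2(δ/d)² = 2 × (3.242 / 0.87)² = 27.76.
Rounding up, n = 28 per group.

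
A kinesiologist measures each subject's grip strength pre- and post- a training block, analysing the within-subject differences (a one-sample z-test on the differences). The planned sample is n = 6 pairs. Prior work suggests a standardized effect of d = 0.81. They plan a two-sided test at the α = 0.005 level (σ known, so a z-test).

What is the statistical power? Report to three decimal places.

Noncentrality parameter: δ = d·√n = 0.81 × √6 = 1.9841
Critical value for a two-sided test at α = 0.005: z_{α/2} = 2.807.
Power = Φ(δ − 2.807) + Φ(−δ − 2.807) = Φ(-0.823) + Φ(-4.791) = 0.2053 + 0.0000 = 0.2053.

Power ≈ 0.205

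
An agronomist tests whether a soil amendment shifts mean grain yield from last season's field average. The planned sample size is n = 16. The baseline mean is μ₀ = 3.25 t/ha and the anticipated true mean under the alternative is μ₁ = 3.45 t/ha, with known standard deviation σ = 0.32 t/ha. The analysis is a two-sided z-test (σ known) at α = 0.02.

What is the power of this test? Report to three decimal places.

Power ≈ 0.569

Standardized effect: d = |μ₁ − μ₀| / σ = |3.45 − 3.25| / 0.32 = 0.6250
Noncentrality parameter: δ = d·√n = 0.6250 × √16 = 2.5000
Critical value for a two-sided test at α = 0.02: z_{α/2} = 2.326.
Power = Φ(δ − 2.326) + Φ(−δ − 2.326) = Φ(0.174) + Φ(-4.826) = 0.5689 + 0.0000 = 0.5689.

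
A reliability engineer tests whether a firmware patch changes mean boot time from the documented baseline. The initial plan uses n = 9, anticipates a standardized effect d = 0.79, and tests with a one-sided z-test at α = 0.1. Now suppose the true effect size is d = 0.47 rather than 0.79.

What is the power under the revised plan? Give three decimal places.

Power ≈ 0.551

With d = 0.47: δ = d·√n = 0.47 × √9 = 1.4100. Critical value z_{0.1} = 1.282.
Revised power = P(Z > 1.282 − δ) = Φ(0.128) = 0.5511.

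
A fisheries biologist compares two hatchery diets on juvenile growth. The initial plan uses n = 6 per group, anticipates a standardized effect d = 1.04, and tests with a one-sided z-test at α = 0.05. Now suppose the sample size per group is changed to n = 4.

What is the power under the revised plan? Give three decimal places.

With n = 4 per group: δ = d·√(n/2) = 1.04 × √(4/2) = 1.4708. Critical value z_{0.05} = 1.645.
Revised power = P(Z > 1.645 − δ) = Φ(-0.174) = 0.4309.

Power ≈ 0.431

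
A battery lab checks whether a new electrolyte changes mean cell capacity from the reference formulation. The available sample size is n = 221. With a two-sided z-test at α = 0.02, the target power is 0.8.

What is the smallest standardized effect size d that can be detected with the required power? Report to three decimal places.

d ≈ 0.213

Required noncentrality: δ = z_{0.01} + z_{0.20} = 2.326 + 0.842 = 3.168.
(The second rejection-region term Φ(−δ − z_{α/2}) is negligible and dropped.)
δ = d·√n ⇒ d = δ/√n = 3.168/√221 = 0.2131.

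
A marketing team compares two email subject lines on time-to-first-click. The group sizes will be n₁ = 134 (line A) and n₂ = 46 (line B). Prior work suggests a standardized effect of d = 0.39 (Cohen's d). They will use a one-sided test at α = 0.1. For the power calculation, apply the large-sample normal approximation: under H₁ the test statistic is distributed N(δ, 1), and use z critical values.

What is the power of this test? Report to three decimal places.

Noncentrality parameter: δ = d / √(1/n₁ + 1/n₂) = 0.39 / √(1/134 + 1/46) = 2.2822
One-sided α = 0.1 → critical value z_{0.1} = 1.282.
Power = P(Z > 1.282 − δ) = Φ(1.001) = 0.8415.

Power ≈ 0.842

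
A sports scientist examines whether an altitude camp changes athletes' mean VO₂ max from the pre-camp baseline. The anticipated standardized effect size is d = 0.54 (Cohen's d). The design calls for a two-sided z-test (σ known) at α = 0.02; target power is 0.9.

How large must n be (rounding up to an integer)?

Set Φ(δ − 2.326) = 0.9; then δ − 2.326 = Φ⁻¹(0.9) = 1.282, giving δ = 3.608.
(The Φ(−δ − z_{α/2}) term is vanishingly small for δ > 0 and is dropped in the standard sample-size formula.)
δ = d·√n ⇒ n = (δ/d)² = (3.608 / 0.54)² = 44.64.
Rounding up, n = 45.

n = 45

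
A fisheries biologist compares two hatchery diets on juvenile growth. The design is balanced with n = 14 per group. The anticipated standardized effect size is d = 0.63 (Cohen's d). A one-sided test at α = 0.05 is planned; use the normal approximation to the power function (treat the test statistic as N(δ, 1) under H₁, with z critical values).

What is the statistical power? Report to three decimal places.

Power ≈ 0.509

Noncentrality parameter: λ = d·√(n/2) = 0.63 × √(14/2) = 1.6668
Critical value for a one-sided test at α = 0.05: z_α = 1.645.
Power = Φ(λ − 1.645) = Φ(0.022) = 0.5088.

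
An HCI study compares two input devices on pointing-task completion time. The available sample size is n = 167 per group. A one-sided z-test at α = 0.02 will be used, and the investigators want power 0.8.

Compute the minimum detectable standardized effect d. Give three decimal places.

d ≈ 0.317

Required noncentrality: δ = z_{0.02} + z_{0.20} = 2.054 + 0.842 = 2.895.
δ = d·√(n/2) ⇒ d = δ/√(n/2) = 2.895/√(167/2) = 0.3169.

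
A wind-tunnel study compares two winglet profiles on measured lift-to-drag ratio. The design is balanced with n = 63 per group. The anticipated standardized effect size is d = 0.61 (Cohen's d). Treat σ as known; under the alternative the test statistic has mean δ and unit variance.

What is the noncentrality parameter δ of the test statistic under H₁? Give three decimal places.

δ = d·√(n/2) = 0.61 × √(63/2) = 3.4236

δ ≈ 3.424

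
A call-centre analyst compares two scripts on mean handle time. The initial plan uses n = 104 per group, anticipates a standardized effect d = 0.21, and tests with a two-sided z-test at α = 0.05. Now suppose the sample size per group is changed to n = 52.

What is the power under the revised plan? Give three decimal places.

With n = 52 per group: δ = d·√(n/2) = 0.21 × √(52/2) = 1.0708. Critical value z_{0.025} = 1.960.
Revised power = Φ(δ − 1.960) + Φ(−δ − 1.960) = Φ(-0.889) + Φ(-3.031) = 0.1870 + 0.0012 = 0.1882.

Power ≈ 0.188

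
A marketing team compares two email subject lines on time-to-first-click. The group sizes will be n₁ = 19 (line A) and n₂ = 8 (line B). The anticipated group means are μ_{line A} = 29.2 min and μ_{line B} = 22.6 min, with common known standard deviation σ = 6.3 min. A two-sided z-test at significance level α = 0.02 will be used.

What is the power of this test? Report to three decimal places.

Power ≈ 0.563

Standardized effect: d = |μ_{line A} − μ_{line B}| / σ = |29.2 − 22.6| / 6.3 = 1.0476
Noncentrality parameter: δ = d / √(1/n₁ + 1/n₂) = 1.0476 / √(1/19 + 1/8) = 2.4857
Critical value for a two-sided test at α = 0.02: z_{α/2} = 2.326.
Power = Φ(δ − 2.326) + Φ(−δ − 2.326) = Φ(0.159) + Φ(-4.812) = 0.5633 + 0.0000 = 0.5633.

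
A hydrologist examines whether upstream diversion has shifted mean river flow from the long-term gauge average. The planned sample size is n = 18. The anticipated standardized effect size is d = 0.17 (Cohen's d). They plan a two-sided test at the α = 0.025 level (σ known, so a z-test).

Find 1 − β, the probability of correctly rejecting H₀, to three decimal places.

Noncentrality parameter: δ = d·√n = 0.17 × √18 = 0.7212
Two-sided α = 0.025 → critical value z_{0.0125} = 2.241.
Power = Φ(δ − 2.241) + Φ(−δ − 2.241) = Φ(-1.520) + Φ(-2.963) = 0.0642 + 0.0015 = 0.0658.

Power ≈ 0.066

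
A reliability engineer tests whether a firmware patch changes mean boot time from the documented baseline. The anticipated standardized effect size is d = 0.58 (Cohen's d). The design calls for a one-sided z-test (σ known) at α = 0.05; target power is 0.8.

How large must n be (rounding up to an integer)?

n = 19

For power 0.8 need Φ(δ − z_{0.05}) = 0.8, so δ = z_{0.05} + z_{0.20} = 1.645 + 0.842 = 2.486.
δ = d·√n ⇒ n = (δ/d)² = (2.486 / 0.58)² = 18.38.
Rounding up, n = 19.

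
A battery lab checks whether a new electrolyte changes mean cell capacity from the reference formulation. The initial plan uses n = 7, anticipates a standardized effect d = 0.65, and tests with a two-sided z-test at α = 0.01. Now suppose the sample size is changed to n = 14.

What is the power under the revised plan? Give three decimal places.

Power ≈ 0.443

With n = 14: δ = d·√n = 0.65 × √14 = 2.4321. Critical value z_{0.005} = 2.576.
Revised power = Φ(δ − 2.576) + Φ(−δ − 2.576) = Φ(-0.144) + Φ(-5.008) = 0.4428 + 0.0000 = 0.4428.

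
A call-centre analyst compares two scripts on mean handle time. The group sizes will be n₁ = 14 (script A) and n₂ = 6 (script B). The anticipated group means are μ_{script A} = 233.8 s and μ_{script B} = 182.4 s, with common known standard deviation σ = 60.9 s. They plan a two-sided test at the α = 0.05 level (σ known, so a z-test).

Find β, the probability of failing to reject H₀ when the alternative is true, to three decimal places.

Standardized effect: d = |μ_{script A} − μ_{script B}| / σ = |233.8 − 182.4| / 60.9 = 0.8440
Noncentrality parameter: λ = d / √(1/n₁ + 1/n₂) = 0.8440 / √(1/14 + 1/6) = 1.7297
Two-sided α = 0.05 → critical value z_{0.025} = 1.960.
Power = Φ(λ − 1.960) + Φ(−λ − 1.960) = Φ(-0.230) + Φ(-3.690) = 0.4089 + 0.0001 = 0.4091.
Type II error: β = 1 − power = 1 − 0.4091 = 0.5909.

β ≈ 0.591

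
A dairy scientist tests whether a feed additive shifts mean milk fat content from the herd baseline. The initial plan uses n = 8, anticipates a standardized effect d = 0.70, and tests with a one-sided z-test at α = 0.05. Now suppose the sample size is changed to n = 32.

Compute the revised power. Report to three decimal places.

With n = 32: δ = d·√n = 0.70 × √32 = 3.9598. Critical value z_{0.05} = 1.645.
Revised power = P(Z > 1.645 − δ) = Φ(2.315) = 0.9897.

Power ≈ 0.990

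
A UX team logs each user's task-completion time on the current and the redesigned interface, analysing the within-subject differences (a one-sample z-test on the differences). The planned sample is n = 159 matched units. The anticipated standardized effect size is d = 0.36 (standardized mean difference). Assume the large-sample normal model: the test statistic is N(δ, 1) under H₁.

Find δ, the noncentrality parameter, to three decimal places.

The noncentrality parameter scales effect size by the design's sample-size factor: δ = d·√n = 0.36 × √159 = 4.5394

δ ≈ 4.539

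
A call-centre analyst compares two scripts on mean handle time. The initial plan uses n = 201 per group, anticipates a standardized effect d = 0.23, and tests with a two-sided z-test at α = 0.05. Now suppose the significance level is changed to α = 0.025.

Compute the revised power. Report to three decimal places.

δ = d·√(n/2) = 0.23 × √(201/2) = 2.3057 (unchanged). New critical value: z_{0.0125} = 2.241.
Revised power = Φ(δ − 2.241) + Φ(−δ − 2.241) = Φ(0.064) + Φ(-4.547) = 0.5257 + 0.0000 = 0.5257.

Power ≈ 0.526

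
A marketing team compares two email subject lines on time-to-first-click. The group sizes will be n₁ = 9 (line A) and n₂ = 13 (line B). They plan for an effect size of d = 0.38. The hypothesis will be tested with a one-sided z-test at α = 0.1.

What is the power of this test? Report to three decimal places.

Noncentrality parameter: δ = d / √(1/n₁ + 1/n₂) = 0.38 / √(1/9 + 1/13) = 0.8763
Critical value for a one-sided test at α = 0.1: z_α = 1.282.
Power = P(Z > 1.282 − δ) = Φ(-0.405) = 0.3427.

Power ≈ 0.343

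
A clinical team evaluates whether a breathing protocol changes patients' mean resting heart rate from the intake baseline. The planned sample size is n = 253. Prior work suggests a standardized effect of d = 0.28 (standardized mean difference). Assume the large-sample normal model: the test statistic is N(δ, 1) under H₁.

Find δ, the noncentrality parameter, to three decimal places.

δ ≈ 4.454

δ = d·√n = 0.28 × √253 = 4.4537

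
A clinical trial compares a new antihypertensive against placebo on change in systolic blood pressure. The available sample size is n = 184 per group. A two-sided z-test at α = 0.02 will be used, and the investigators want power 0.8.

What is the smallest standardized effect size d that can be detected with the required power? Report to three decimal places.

d ≈ 0.330

Required noncentrality: δ = z_{0.01} + z_{0.20} = 2.326 + 0.842 = 3.168.
(The second rejection-region term Φ(−δ − z_{α/2}) is negligible and dropped.)
δ = d·√(n/2) ⇒ d = δ/√(n/2) = 3.168/√(184/2) = 0.3303.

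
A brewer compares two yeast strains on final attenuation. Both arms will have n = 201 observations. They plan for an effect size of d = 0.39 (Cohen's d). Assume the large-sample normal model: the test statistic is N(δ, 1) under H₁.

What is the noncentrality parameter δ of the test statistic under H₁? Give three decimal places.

The noncentrality parameter scales effect size by the design's sample-size factor: δ = d·√(n/2) = 0.39 × √(201/2) = 3.9097

δ ≈ 3.910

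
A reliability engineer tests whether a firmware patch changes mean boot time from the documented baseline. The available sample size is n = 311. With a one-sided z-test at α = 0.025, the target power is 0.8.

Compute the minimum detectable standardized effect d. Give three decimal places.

Required noncentrality: δ = z_{0.025} + z_{0.20} = 1.960 + 0.842 = 2.802.
δ = d·√n ⇒ d = δ/√n = 2.802/√311 = 0.1589.

d ≈ 0.159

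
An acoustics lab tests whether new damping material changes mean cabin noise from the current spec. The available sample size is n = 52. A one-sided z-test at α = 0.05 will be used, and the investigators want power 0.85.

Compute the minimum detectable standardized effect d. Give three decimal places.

d ≈ 0.372

Required noncentrality: δ = z_{0.05} + z_{0.15} = 1.645 + 1.036 = 2.681.
δ = d·√n ⇒ d = δ/√n = 2.681/√52 = 0.3718.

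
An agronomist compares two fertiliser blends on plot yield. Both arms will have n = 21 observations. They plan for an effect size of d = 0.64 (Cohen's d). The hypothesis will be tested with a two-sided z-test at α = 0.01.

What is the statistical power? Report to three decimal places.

Noncentrality parameter: λ = d·√(n/2) = 0.64 × √(21/2) = 2.0738
Critical value for a two-sided test at α = 0.01: z_{α/2} = 2.576.
Power = Φ(λ − 2.576) + Φ(−λ − 2.576) = Φ(-0.502) + Φ(-4.650) = 0.3078 + 0.0000 = 0.3078.

Power ≈ 0.308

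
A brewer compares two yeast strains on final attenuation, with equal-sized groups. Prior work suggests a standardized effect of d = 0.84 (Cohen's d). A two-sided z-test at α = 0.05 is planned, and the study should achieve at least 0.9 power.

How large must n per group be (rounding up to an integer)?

n = 30 per group

For power 0.9 need Φ(δ − z_{0.025}) = 0.9, so δ = z_{0.025} + z_{0.10} = 1.960 + 1.282 = 3.242.
(For δ > 0 the lower-tail rejection region contributes negligibly to power, so the one-term inversion is standard.)
δ = d·√(n/2) ⇒ n = 2(δ/d)² = 2 × (3.242 / 0.84)² = 29.78.
Rounding up, n = 30 per group.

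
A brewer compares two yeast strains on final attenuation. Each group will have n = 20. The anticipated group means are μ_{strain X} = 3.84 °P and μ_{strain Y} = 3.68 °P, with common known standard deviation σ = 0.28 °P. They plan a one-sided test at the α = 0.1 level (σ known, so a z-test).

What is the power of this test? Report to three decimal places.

Standardized effect: d = |μ_{strain X} − μ_{strain Y}| / σ = |3.84 − 3.68| / 0.28 = 0.5714
Noncentrality parameter: δ = d·√(n/2) = 0.5714 × √(20/2) = 1.8070
One-sided α = 0.1 → critical value z_{0.1} = 1.282.
Power = P(Z > 1.282 − δ) = Φ(0.525) = 0.7004.

Power ≈ 0.700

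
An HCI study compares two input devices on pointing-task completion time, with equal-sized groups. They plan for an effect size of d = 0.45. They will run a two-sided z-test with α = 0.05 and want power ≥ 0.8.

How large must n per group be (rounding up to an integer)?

For power 0.8 need Φ(δ − z_{0.025}) = 0.8, so δ = z_{0.025} + z_{0.20} = 1.960 + 0.842 = 2.802.
(Ignoring the negligible lower-tail rejection probability gives the usual closed-form inversion.)
δ = d·√(n/2) ⇒ n = 2(δ/d)² = 2 × (2.802 / 0.45)² = 77.52.
Round up to the next whole unit.

n = 78 per group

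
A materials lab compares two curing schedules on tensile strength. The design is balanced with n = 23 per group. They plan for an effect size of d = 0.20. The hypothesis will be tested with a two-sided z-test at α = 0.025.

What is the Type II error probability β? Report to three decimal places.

Noncentrality parameter: δ = d·√(n/2) = 0.20 × √(23/2) = 0.6782
Two-sided α = 0.025 → critical value z_{0.0125} = 2.241.
Power = Φ(δ − 2.241) + Φ(−δ − 2.241) = Φ(-1.563) + Φ(-2.920) = 0.0590 + 0.0018 = 0.0608.
Type II error: β = 1 − power = 1 − 0.0608 = 0.9392.

β ≈ 0.939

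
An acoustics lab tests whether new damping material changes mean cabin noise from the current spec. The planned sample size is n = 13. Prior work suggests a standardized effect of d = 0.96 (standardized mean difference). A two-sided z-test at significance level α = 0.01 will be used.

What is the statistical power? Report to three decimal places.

Noncentrality parameter: δ = d·√n = 0.96 × √13 = 3.4613
Two-sided α = 0.01 → critical value z_{0.005} = 2.576.
Power = Φ(δ − 2.576) + Φ(−δ − 2.576) = Φ(0.885) + Φ(-6.037) = 0.8121 + 0.0000 = 0.8121.

Power ≈ 0.812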